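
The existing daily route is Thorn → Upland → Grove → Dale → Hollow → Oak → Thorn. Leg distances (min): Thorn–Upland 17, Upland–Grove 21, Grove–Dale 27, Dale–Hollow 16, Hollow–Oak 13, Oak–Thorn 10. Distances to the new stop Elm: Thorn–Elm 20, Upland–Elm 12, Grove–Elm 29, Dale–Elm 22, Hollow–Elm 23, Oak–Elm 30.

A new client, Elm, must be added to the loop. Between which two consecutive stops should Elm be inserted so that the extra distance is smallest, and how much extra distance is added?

Insertion cost between consecutive stops i–j is d(i,Elm) + d(Elm,j) − d(i,j):
  between Thorn and Upland: 20 + 12 − 17 = 15
  between Upland and Grove: 12 + 29 − 21 = 20
  between Grove and Dale: 29 + 22 − 27 = 24
  between Dale and Hollow: 22 + 23 − 16 = 29
  between Hollow and Oak: 23 + 30 − 13 = 40
  between Oak and Thorn: 30 + 20 − 10 = 40
Cheapest insertion is between Thorn and Upland, adding 15.
New total = 104 + 15 = 119.

Minimum extra distance: 15 min, inserting Elm between Thorn and Upland.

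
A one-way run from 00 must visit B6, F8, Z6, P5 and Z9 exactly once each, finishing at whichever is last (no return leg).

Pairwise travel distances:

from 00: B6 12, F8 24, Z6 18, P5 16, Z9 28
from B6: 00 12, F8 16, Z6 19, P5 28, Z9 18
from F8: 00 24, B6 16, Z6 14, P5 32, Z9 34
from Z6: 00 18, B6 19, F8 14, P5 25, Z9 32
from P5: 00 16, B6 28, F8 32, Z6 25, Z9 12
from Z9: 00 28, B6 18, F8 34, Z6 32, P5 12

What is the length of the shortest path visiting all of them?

There are 5! = 120 possible orderings.
00 → B6 → F8 → Z6 → P5 → Z9: 12+16+14+25+12 = 79
00 → B6 → F8 → Z6 → Z9 → P5: 12+16+14+32+12 = 86
00 → B6 → F8 → P5 → Z6 → Z9: 12+16+32+25+32 = 117
00 → B6 → F8 → P5 → Z9 → Z6: 12+16+32+12+32 = 104
00 → B6 → F8 → Z9 → Z6 → P5: 12+16+34+32+25 = 119
00 → B6 → F8 → Z9 → P5 → Z6: 12+16+34+12+25 = 99
00 → B6 → Z6 → F8 → P5 → Z9: 12+19+14+32+12 = 89
00 → B6 → Z6 → F8 → Z9 → P5: 12+19+14+34+12 = 91
00 → B6 → Z6 → P5 → F8 → Z9: 12+19+25+32+34 = 122
00 → B6 → Z6 → P5 → Z9 → F8: 12+19+25+12+34 = 102
00 → B6 → Z6 → Z9 → F8 → P5: 12+19+32+34+32 = 129
00 → B6 → Z6 → Z9 → P5 → F8: 12+19+32+12+32 = 107
00 → B6 → P5 → F8 → Z6 → Z9: 12+28+32+14+32 = 118
00 → B6 → P5 → F8 → Z9 → Z6: 12+28+32+34+32 = 138
… (106 more)
00 → P5 → Z9 → B6 → F8 → Z6: 16+12+18+16+14 = 76  ← best
The minimum is 76.
One shortest path: 00 → P5 → Z9 → B6 → F8 → Z6.

76 — the minimum one-way total.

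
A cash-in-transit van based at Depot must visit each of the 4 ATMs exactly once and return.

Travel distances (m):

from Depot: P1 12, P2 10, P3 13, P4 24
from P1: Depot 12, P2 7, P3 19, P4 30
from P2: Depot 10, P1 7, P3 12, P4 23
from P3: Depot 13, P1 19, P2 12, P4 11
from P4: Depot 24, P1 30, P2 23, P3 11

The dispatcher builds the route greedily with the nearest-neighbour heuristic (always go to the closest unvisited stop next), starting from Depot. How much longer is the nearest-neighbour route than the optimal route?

From Depot: P2=10, P1=12, P3=13, P4=24 → choose P2 (10).
From P2: P1=7, P3=12, P4=23 → choose P1 (7).
From P1: P3=19, P4=30 → choose P3 (19).
From P3: P4=11 → choose P4 (11).
NN route Depot → P2 → P1 → P3 → P4 → Depot costs 71.
Optimal: Depot → P1 → P2 → P3 → P4 → Depot costs 66 (by enumerating all 12 distinct tours).
Excess = 71 − 66 = 5.

5 m longer than the optimal tour.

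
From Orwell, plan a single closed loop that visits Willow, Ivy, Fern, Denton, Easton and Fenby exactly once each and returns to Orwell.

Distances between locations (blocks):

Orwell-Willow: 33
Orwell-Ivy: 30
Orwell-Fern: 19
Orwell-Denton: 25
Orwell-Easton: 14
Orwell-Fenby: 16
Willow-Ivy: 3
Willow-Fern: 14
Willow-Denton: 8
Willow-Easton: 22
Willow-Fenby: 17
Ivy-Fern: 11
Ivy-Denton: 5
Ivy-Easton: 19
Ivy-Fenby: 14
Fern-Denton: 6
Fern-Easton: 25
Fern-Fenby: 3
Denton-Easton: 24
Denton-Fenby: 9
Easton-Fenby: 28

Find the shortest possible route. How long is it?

There are 360 distinct closed tours to check (reversals are equivalent).
Orwell→Willow→Ivy→Fern→Denton→Easton→Fenby→Orwell: 33+3+11+6+24+28+16 = 121
Orwell→Willow→Ivy→Fern→Denton→Fenby→Easton→Orwell: 33+3+11+6+9+28+14 = 104
Orwell→Willow→Ivy→Fern→Easton→Denton→Fenby→Orwell: 33+3+11+25+24+9+16 = 121
Orwell→Willow→Ivy→Fern→Easton→Fenby→Denton→Orwell: 33+3+11+25+28+9+25 = 134
Orwell→Willow→Ivy→Fern→Fenby→Denton→Easton→Orwell: 33+3+11+3+9+24+14 = 97
Orwell→Willow→Ivy→Fern→Fenby→Easton→Denton→Orwell: 33+3+11+3+28+24+25 = 127
Orwell→Willow→Ivy→Denton→Fern→Easton→Fenby→Orwell: 33+3+5+6+25+28+16 = 116
Orwell→Willow→Ivy→Denton→Fern→Fenby→Easton→Orwell: 33+3+5+6+3+28+14 = 92
… (352 more)
Orwell→Easton→Willow→Ivy→Denton→Fern→Fenby→Orwell: 14+22+3+5+6+3+16 = 69  ← best
The minimum is 69.
One optimal route: Orwell → Easton → Willow → Ivy → Denton → Fern → Fenby → Orwell (or its reverse).

Minimum total distance: 69 blocks.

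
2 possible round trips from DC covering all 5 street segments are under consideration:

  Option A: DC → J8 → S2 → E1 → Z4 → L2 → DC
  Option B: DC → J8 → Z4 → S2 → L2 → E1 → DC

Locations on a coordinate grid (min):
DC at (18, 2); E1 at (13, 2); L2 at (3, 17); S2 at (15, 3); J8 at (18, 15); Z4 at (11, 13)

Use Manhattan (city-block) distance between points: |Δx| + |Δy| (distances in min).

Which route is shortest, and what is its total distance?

Shortest is Option A, total 86 min.

Option A: 13 + 15 + 3 + 13 + 12 + 30 = 86
Option B: 13 + 9 + 14 + 26 + 25 + 5 = 92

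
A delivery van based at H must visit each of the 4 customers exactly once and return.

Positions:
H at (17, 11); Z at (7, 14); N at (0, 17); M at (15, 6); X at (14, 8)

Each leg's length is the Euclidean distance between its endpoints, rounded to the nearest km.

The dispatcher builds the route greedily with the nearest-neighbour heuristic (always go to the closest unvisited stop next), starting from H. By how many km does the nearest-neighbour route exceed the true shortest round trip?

From H: X=4, M=5, Z=10, N=18 → choose X (4).
From X: M=2, Z=9, N=17 → choose M (2).
From M: Z=11, N=19 → choose Z (11).
From Z: N=8 → choose N (8).
NN route H → X → M → Z → N → H costs 43.
Optimal: H → Z → N → X → M → H costs 42 (by enumerating all 12 distinct tours).
Excess = 43 − 42 = 1.

The nearest-neighbour route is 1 km longer than optimal.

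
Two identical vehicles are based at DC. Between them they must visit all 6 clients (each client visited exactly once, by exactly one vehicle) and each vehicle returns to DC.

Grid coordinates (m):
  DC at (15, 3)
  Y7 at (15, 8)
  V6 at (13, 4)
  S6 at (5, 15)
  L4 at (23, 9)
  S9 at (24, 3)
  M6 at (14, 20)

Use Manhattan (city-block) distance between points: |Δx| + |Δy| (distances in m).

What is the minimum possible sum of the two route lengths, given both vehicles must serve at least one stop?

Try each way of splitting the stops between the two vehicles (each non-empty) and, for each split, find the best tour for each vehicle:
  {Y7} + {V6, S6, L4, S9, M6}: 10 + 72 = 82
  {V6} + {Y7, S6, L4, S9, M6}: 6 + 72 = 78
  {Y7, V6} + {S6, L4, S9, M6}: 14 + 72 = 86
  {S6} + {Y7, V6, L4, S9, M6}: 44 + 58 = 102
  {Y7, S6} + {V6, L4, S9, M6}: 44 + 56 = 100
  {V6, S6} + {Y7, L4, S9, M6}: 44 + 54 = 98
  … (31 splits in total)
Best: vehicle 1 DC → V6 → DC = 6; vehicle 2 DC → Y7 → S6 → M6 → L4 → S9 → DC = 72; combined 78.

78 m — the smallest possible combined total.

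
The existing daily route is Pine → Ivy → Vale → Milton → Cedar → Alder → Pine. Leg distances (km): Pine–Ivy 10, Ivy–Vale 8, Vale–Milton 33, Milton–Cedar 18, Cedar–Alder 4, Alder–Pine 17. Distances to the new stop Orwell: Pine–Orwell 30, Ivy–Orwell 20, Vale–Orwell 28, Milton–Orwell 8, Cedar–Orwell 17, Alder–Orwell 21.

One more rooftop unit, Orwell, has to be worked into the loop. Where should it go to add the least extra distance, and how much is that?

+3 km — insert Orwell between Vale and Milton.

Insertion cost between consecutive stops i–j is d(i,Orwell) + d(Orwell,j) − d(i,j):
  between Pine and Ivy: 30 + 20 − 10 = 40
  between Ivy and Vale: 20 + 28 − 8 = 40
  between Vale and Milton: 28 + 8 − 33 = 3
  between Milton and Cedar: 8 + 17 − 18 = 7
  between Cedar and Alder: 17 + 21 − 4 = 34
  between Alder and Pine: 21 + 30 − 17 = 34
Cheapest insertion is between Vale and Milton, adding 3.
New total = 90 + 3 = 93.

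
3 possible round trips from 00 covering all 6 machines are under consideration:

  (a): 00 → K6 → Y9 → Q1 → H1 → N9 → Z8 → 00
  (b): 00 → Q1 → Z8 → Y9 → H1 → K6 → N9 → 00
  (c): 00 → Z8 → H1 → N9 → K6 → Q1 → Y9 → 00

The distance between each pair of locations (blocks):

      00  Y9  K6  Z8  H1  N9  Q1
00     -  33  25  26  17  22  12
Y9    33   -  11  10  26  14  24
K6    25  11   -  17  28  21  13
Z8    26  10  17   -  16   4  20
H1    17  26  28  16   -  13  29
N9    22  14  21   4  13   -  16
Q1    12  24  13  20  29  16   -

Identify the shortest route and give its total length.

Shortest is (a), total 132 blocks.

(a): 25 + 11 + 24 + 29 + 13 + 4 + 26 = 132
(b): 12 + 20 + 10 + 26 + 28 + 21 + 22 = 139
(c): 26 + 16 + 13 + 21 + 13 + 24 + 33 = 146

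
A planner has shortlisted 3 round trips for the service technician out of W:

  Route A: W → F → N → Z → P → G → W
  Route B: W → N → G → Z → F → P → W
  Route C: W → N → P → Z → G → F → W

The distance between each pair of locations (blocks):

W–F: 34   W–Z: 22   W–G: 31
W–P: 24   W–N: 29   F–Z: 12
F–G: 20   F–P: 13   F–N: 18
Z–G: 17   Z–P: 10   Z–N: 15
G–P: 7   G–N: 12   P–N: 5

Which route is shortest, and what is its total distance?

Route A: 34 + 18 + 15 + 10 + 7 + 31 = 115
Route B: 29 + 12 + 17 + 12 + 13 + 24 = 107
Route C: 29 + 5 + 10 + 17 + 20 + 34 = 115

Shortest is Route B, total 107 blocks.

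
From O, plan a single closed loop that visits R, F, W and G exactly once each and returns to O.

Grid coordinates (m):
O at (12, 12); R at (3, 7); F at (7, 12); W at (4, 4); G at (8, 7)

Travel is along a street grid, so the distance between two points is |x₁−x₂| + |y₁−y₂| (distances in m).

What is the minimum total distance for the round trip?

Shortest round trip = 34 m.

With 4 stops there are 4!/2 = 12 distinct round trips (a route and its reverse cost the same).
O→R→F→W→G→O: 14+9+11+7+9 = 50
O→R→F→G→W→O: 14+9+6+7+16 = 52
O→R→W→F→G→O: 14+4+11+6+9 = 44
O→R→W→G→F→O: 14+4+7+6+5 = 36
O→R→G→F→W→O: 14+5+6+11+16 = 52
O→R→G→W→F→O: 14+5+7+11+5 = 42
O→F→R→W→G→O: 5+9+4+7+9 = 34
O→F→R→G→W→O: 5+9+5+7+16 = 42
O→F→W→R→G→O: 5+11+4+5+9 = 34
O→F→G→R→W→O: 5+6+5+4+16 = 36
O→W→R→F→G→O: 16+4+9+6+9 = 44
O→W→F→R→G→O: 16+11+9+5+9 = 50
The minimum is 34.
One optimal route: O → F → R → W → G → O (or its reverse).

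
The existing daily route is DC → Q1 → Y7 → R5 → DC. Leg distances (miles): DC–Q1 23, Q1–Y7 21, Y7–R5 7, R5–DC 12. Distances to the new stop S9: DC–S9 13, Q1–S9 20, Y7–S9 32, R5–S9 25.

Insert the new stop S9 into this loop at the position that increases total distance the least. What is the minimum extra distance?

+10 miles — insert S9 between DC and Q1.

Insertion cost between consecutive stops i–j is d(i,S9) + d(S9,j) − d(i,j):
  between DC and Q1: 13 + 20 − 23 = 10
  between Q1 and Y7: 20 + 32 − 21 = 31
  between Y7 and R5: 32 + 25 − 7 = 50
  between R5 and DC: 25 + 13 − 12 = 26
Cheapest insertion is between DC and Q1, adding 10.
New total = 63 + 10 = 73.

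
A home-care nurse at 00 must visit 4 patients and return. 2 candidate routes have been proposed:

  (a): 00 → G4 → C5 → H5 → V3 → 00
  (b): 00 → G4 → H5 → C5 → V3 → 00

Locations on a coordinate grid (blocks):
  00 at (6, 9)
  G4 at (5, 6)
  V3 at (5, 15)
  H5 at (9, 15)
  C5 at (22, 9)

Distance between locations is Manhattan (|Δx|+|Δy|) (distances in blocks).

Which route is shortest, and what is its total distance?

(a): 4 + 20 + 19 + 4 + 7 = 54
(b): 4 + 13 + 19 + 23 + 7 = 66

Shortest is (a), total 54 blocks.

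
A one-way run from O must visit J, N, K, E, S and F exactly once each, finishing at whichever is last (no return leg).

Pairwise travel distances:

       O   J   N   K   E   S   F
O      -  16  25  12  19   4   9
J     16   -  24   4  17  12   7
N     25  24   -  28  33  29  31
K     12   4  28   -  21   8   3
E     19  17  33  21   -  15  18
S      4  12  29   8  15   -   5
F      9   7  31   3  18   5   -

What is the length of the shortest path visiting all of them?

Minimum one-way distance = 66.

There are 6! = 720 possible orderings.
O → J → N → K → E → S → F: 16+24+28+21+15+5 = 109
O → J → N → K → E → F → S: 16+24+28+21+18+5 = 112
O → J → N → K → S → E → F: 16+24+28+8+15+18 = 109
O → J → N → K → S → F → E: 16+24+28+8+5+18 = 99
O → J → N → K → F → E → S: 16+24+28+3+18+15 = 104
O → J → N → K → F → S → E: 16+24+28+3+5+15 = 91
O → J → N → E → K → S → F: 16+24+33+21+8+5 = 107
O → J → N → E → K → F → S: 16+24+33+21+3+5 = 102
… (712 more)
O → S → F → K → J → E → N: 4+5+3+4+17+33 = 66  ← best
The minimum is 66.
One shortest path: O → S → F → K → J → E → N.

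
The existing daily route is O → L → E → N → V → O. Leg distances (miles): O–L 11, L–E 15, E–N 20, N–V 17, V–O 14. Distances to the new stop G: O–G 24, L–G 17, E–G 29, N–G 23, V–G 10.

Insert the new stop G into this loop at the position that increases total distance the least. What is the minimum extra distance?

Insertion cost between consecutive stops i–j is d(i,G) + d(G,j) − d(i,j):
  between O and L: 24 + 17 − 11 = 30
  between L and E: 17 + 29 − 15 = 31
  between E and N: 29 + 23 − 20 = 32
  between N and V: 23 + 10 − 17 = 16
  between V and O: 10 + 24 − 14 = 20
Cheapest insertion is between N and V, adding 16.
New total = 77 + 16 = 93.

Adding 16 miles by placing G on the N–V leg.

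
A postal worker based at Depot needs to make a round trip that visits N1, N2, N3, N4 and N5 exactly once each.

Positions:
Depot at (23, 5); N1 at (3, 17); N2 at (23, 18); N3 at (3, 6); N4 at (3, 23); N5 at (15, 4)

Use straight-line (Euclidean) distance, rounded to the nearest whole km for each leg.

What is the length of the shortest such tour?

With 5 stops there are 5!/2 = 60 distinct round trips (a route and its reverse cost the same).
Depot-N1-N2-N3-N4-N5-Depot: 23+20+23+17+22+8 = 113
Depot-N1-N2-N3-N5-N4-Depot: 23+20+23+12+22+27 = 127
Depot-N1-N2-N4-N3-N5-Depot: 23+20+21+17+12+8 = 101
Depot-N1-N2-N4-N5-N3-Depot: 23+20+21+22+12+20 = 118
Depot-N1-N2-N5-N3-N4-Depot: 23+20+16+12+17+27 = 115
Depot-N1-N2-N5-N4-N3-Depot: 23+20+16+22+17+20 = 118
Depot-N1-N3-N2-N4-N5-Depot: 23+11+23+21+22+8 = 108
Depot-N1-N3-N2-N5-N4-Depot: 23+11+23+16+22+27 = 122
Depot-N1-N3-N4-N2-N5-Depot: 23+11+17+21+16+8 = 96
Depot-N1-N3-N4-N5-N2-Depot: 23+11+17+22+16+13 = 102
Depot-N1-N3-N5-N2-N4-Depot: 23+11+12+16+21+27 = 110
Depot-N1-N3-N5-N4-N2-Depot: 23+11+12+22+21+13 = 102
Depot-N1-N4-N2-N3-N5-Depot: 23+6+21+23+12+8 = 93
Depot-N1-N4-N2-N5-N3-Depot: 23+6+21+16+12+20 = 98
… (46 more)
Depot-N2-N4-N1-N3-N5-Depot: 13+21+6+11+12+8 = 71  ← best
The minimum is 71.
One optimal route: Depot → N2 → N4 → N1 → N3 → N5 → Depot (or its reverse).

71 km — the shortest possible round trip.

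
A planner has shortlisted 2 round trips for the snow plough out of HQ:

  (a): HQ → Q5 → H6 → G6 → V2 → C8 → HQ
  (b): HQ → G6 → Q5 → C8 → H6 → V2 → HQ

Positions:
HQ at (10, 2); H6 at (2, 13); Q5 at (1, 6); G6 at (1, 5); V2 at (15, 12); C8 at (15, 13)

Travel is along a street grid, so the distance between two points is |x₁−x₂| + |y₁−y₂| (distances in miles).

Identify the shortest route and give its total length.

(a): 13 + 8 + 9 + 21 + 1 + 16 = 68
(b): 12 + 1 + 21 + 13 + 14 + 15 = 76

68 miles — (a) is the shortest.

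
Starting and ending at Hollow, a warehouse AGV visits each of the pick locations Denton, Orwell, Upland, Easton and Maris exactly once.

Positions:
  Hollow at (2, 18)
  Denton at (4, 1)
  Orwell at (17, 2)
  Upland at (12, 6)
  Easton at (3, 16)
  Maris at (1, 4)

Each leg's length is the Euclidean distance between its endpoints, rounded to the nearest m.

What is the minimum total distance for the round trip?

With 5 stops there are 5!/2 = 60 distinct round trips (a route and its reverse cost the same).
Hollow→Denton→Orwell→Upland→Easton→Maris→Hollow: 17+13+6+13+12+14 = 75
Hollow→Denton→Orwell→Upland→Maris→Easton→Hollow: 17+13+6+11+12+2 = 61
Hollow→Denton→Orwell→Easton→Upland→Maris→Hollow: 17+13+20+13+11+14 = 88
Hollow→Denton→Orwell→Easton→Maris→Upland→Hollow: 17+13+20+12+11+16 = 89
Hollow→Denton→Orwell→Maris→Upland→Easton→Hollow: 17+13+16+11+13+2 = 72
Hollow→Denton→Orwell→Maris→Easton→Upland→Hollow: 17+13+16+12+13+16 = 87
Hollow→Denton→Upland→Orwell→Easton→Maris→Hollow: 17+9+6+20+12+14 = 78
Hollow→Denton→Upland→Orwell→Maris→Easton→Hollow: 17+9+6+16+12+2 = 62
Hollow→Denton→Upland→Easton→Orwell→Maris→Hollow: 17+9+13+20+16+14 = 89
Hollow→Denton→Upland→Easton→Maris→Orwell→Hollow: 17+9+13+12+16+22 = 89
Hollow→Denton→Upland→Maris→Orwell→Easton→Hollow: 17+9+11+16+20+2 = 75
Hollow→Denton→Upland→Maris→Easton→Orwell→Hollow: 17+9+11+12+20+22 = 91
Hollow→Denton→Easton→Orwell→Upland→Maris→Hollow: 17+15+20+6+11+14 = 83
Hollow→Denton→Easton→Orwell→Maris→Upland→Hollow: 17+15+20+16+11+16 = 95
… (46 more)
Hollow→Easton→Upland→Orwell→Denton→Maris→Hollow: 2+13+6+13+4+14 = 52  ← best
The minimum is 52.
One optimal route: Hollow → Easton → Upland → Orwell → Denton → Maris → Hollow (or its reverse).

Minimum total distance: 52 m.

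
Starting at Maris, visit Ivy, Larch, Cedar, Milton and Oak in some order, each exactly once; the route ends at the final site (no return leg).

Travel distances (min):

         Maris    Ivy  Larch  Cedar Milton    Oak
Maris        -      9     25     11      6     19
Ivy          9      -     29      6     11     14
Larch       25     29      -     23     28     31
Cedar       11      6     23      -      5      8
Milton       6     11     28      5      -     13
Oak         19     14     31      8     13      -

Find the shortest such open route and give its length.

Minimum one-way distance = 62 min.

There are 5! = 120 possible orderings.
Maris - Ivy - Larch - Cedar - Milton - Oak: 9+29+23+5+13 = 79
Maris - Ivy - Larch - Cedar - Oak - Milton: 9+29+23+8+13 = 82
Maris - Ivy - Larch - Milton - Cedar - Oak: 9+29+28+5+8 = 79
Maris - Ivy - Larch - Milton - Oak - Cedar: 9+29+28+13+8 = 87
Maris - Ivy - Larch - Oak - Cedar - Milton: 9+29+31+8+5 = 82
Maris - Ivy - Larch - Oak - Milton - Cedar: 9+29+31+13+5 = 87
Maris - Ivy - Cedar - Larch - Milton - Oak: 9+6+23+28+13 = 79
Maris - Ivy - Cedar - Larch - Oak - Milton: 9+6+23+31+13 = 82
Maris - Ivy - Cedar - Milton - Larch - Oak: 9+6+5+28+31 = 79
Maris - Ivy - Cedar - Milton - Oak - Larch: 9+6+5+13+31 = 64
Maris - Ivy - Cedar - Oak - Larch - Milton: 9+6+8+31+28 = 82
Maris - Ivy - Cedar - Oak - Milton - Larch: 9+6+8+13+28 = 64
Maris - Ivy - Milton - Larch - Cedar - Oak: 9+11+28+23+8 = 79
Maris - Ivy - Milton - Larch - Oak - Cedar: 9+11+28+31+8 = 87
… (106 more)
Maris - Milton - Ivy - Cedar - Oak - Larch: 6+11+6+8+31 = 62  ← best
The minimum is 62.
One shortest path: Maris → Milton → Ivy → Cedar → Oak → Larch.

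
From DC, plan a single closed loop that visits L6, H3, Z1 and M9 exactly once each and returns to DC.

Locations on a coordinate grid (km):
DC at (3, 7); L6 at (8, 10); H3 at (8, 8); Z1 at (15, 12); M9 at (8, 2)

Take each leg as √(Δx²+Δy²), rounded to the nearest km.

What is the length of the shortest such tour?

With 4 stops there are 4!/2 = 12 distinct round trips (a route and its reverse cost the same).
DC-L6-H3-Z1-M9-DC: 6+2+8+12+7 = 35
DC-L6-H3-M9-Z1-DC: 6+2+6+12+13 = 39
DC-L6-Z1-H3-M9-DC: 6+7+8+6+7 = 34
DC-L6-Z1-M9-H3-DC: 6+7+12+6+5 = 36
DC-L6-M9-H3-Z1-DC: 6+8+6+8+13 = 41
DC-L6-M9-Z1-H3-DC: 6+8+12+8+5 = 39
DC-H3-L6-Z1-M9-DC: 5+2+7+12+7 = 33
DC-H3-L6-M9-Z1-DC: 5+2+8+12+13 = 40
DC-H3-Z1-L6-M9-DC: 5+8+7+8+7 = 35
DC-H3-M9-L6-Z1-DC: 5+6+8+7+13 = 39
DC-Z1-L6-H3-M9-DC: 13+7+2+6+7 = 35
DC-Z1-H3-L6-M9-DC: 13+8+2+8+7 = 38
The minimum is 33.
One optimal route: DC → H3 → L6 → Z1 → M9 → DC (or its reverse).

Shortest round trip = 33 km.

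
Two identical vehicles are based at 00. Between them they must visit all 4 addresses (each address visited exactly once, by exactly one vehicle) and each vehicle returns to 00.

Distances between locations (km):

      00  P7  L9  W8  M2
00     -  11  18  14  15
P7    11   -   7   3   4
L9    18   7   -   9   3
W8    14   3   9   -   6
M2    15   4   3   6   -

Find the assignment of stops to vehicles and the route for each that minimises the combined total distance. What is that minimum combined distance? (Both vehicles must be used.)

63 km — the smallest possible combined total.

There are 2^3 − 1 = 7 ways to divide the 4 stops into two non-empty groups. For each, the best each vehicle can do is its own shortest tour through its group:
  {P7} + {L9, W8, M2}: 22 + 41 = 63
  {L9} + {P7, W8, M2}: 36 + 35 = 71
  {P7, L9} + {W8, M2}: 36 + 35 = 71
  {W8} + {P7, L9, M2}: 28 + 36 = 64
  {P7, W8} + {L9, M2}: 28 + 36 = 64
  {L9, W8} + {P7, M2}: 41 + 30 = 71
  … (7 splits in total)
Best: vehicle 1 00 → P7 → 00 = 22; vehicle 2 00 → L9 → M2 → W8 → 00 = 41; combined 63.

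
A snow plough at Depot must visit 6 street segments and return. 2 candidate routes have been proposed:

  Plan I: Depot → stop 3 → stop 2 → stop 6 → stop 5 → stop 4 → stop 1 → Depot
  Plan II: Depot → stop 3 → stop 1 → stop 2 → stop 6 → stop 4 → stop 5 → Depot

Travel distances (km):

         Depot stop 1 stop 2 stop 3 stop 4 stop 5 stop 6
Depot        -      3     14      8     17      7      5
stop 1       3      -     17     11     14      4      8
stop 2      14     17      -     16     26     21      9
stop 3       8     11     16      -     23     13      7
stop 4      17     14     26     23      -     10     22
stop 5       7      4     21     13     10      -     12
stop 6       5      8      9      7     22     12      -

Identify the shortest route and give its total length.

Plan I: 8 + 16 + 9 + 12 + 10 + 14 + 3 = 72
Plan II: 8 + 11 + 17 + 9 + 22 + 10 + 7 = 84

Shortest is Plan I, total 72 km.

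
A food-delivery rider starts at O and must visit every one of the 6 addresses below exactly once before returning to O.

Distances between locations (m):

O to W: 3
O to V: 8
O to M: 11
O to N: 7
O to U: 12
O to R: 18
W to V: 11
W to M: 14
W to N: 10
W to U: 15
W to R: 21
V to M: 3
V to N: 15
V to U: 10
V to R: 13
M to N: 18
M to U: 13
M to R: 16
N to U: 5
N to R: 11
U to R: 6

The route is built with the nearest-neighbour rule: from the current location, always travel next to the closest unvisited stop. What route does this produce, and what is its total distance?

At O the remaining stops are W 3, N 7, V 8, M 11, U 12, R 18; go to W.
At W the remaining stops are N 10, V 11, M 14, U 15, R 21; go to N.
At N the remaining stops are U 5, R 11, V 15, M 18; go to U.
At U the remaining stops are R 6, V 10, M 13; go to R.
At R the remaining stops are V 13, M 16; go to V.
At V the remaining stops are M 3; go to M.
Return M→O: 11.
Total = 3 + 10 + 5 + 6 + 13 + 3 + 11 = 51.

Nearest-neighbour total = 51 m; route O → W → N → U → R → V → M → O.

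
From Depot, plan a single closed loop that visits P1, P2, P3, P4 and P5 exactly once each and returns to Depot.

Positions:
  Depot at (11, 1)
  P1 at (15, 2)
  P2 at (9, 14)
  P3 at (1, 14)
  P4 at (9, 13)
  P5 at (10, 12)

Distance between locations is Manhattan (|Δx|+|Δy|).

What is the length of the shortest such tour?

With 5 stops there are 5!/2 = 60 distinct round trips (a route and its reverse cost the same).
Depot-P1-P2-P3-P4-P5-Depot: 5+18+8+9+2+12 = 54
Depot-P1-P2-P3-P5-P4-Depot: 5+18+8+11+2+14 = 58
Depot-P1-P2-P4-P3-P5-Depot: 5+18+1+9+11+12 = 56
Depot-P1-P2-P4-P5-P3-Depot: 5+18+1+2+11+23 = 60
Depot-P1-P2-P5-P3-P4-Depot: 5+18+3+11+9+14 = 60
Depot-P1-P2-P5-P4-P3-Depot: 5+18+3+2+9+23 = 60
Depot-P1-P3-P2-P4-P5-Depot: 5+26+8+1+2+12 = 54
Depot-P1-P3-P2-P5-P4-Depot: 5+26+8+3+2+14 = 58
Depot-P1-P3-P4-P2-P5-Depot: 5+26+9+1+3+12 = 56
Depot-P1-P3-P4-P5-P2-Depot: 5+26+9+2+3+15 = 60
Depot-P1-P3-P5-P2-P4-Depot: 5+26+11+3+1+14 = 60
Depot-P1-P3-P5-P4-P2-Depot: 5+26+11+2+1+15 = 60
Depot-P1-P4-P2-P3-P5-Depot: 5+17+1+8+11+12 = 54
Depot-P1-P4-P2-P5-P3-Depot: 5+17+1+3+11+23 = 60
… (46 more)
The minimum is 54.
One optimal route: Depot → P1 → P2 → P3 → P4 → P5 → Depot (or its reverse).

Minimum total distance: 54.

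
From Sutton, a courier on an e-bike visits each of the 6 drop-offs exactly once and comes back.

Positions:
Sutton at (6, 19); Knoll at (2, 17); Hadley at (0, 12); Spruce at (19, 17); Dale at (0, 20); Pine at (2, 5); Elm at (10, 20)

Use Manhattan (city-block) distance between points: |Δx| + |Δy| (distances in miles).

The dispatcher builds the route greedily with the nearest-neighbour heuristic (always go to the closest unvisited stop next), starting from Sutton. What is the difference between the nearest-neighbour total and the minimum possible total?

Sutton: Elm=5, Knoll=6, Dale=7, Hadley=13, Spruce=15, Pine=18 ⇒ Elm
Elm: Dale=10, Knoll=11, Spruce=12, Hadley=18, Pine=23 ⇒ Dale
Dale: Knoll=5, Hadley=8, Pine=17, Spruce=22 ⇒ Knoll
Knoll: Hadley=7, Pine=12, Spruce=17 ⇒ Hadley
Hadley: Pine=9, Spruce=24 ⇒ Pine
Pine: Spruce=29 ⇒ Spruce
NN route Sutton → Elm → Dale → Knoll → Hadley → Pine → Spruce → Sutton costs 80.
Optimal: Sutton → Dale → Hadley → Pine → Knoll → Spruce → Elm → Sutton costs 70 (by enumerating all 360 distinct tours).
Excess = 80 − 70 = 10.

The nearest-neighbour route is 10 miles longer than optimal.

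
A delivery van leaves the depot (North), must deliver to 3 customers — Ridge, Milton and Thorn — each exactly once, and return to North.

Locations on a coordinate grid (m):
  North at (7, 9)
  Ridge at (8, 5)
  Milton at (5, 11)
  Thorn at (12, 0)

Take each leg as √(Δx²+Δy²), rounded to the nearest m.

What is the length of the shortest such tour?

26 m — the shortest possible round trip.

With 3 stops there are 3!/2 = 3 distinct round trips (a route and its reverse cost the same).
North-Ridge-Milton-Thorn-North: 4+7+13+10 = 34
North-Ridge-Thorn-Milton-North: 4+6+13+3 = 26
North-Milton-Ridge-Thorn-North: 3+7+6+10 = 26
The minimum is 26.
One optimal route: North → Ridge → Thorn → Milton → North (or its reverse).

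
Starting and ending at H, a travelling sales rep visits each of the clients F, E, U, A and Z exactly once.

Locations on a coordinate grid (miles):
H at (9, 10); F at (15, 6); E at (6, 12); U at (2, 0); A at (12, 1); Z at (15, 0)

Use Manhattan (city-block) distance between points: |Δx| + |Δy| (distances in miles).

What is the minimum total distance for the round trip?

52 miles — the shortest possible round trip.

H-F-E-U-A-Z-H: 10+15+16+11+4+16 = 72
H-F-E-U-Z-A-H: 10+15+16+13+4+12 = 70
H-F-E-A-U-Z-H: 10+15+17+11+13+16 = 82
H-F-E-A-Z-U-H: 10+15+17+4+13+17 = 76
H-F-E-Z-U-A-H: 10+15+21+13+11+12 = 82
H-F-E-Z-A-U-H: 10+15+21+4+11+17 = 78
H-F-U-E-A-Z-H: 10+19+16+17+4+16 = 82
H-F-U-E-Z-A-H: 10+19+16+21+4+12 = 82
H-F-U-A-E-Z-H: 10+19+11+17+21+16 = 94
H-F-U-A-Z-E-H: 10+19+11+4+21+5 = 70
H-F-U-Z-E-A-H: 10+19+13+21+17+12 = 92
H-F-U-Z-A-E-H: 10+19+13+4+17+5 = 68
H-F-A-E-U-Z-H: 10+8+17+16+13+16 = 80
H-F-A-E-Z-U-H: 10+8+17+21+13+17 = 86
… (46 more)
H-F-Z-A-U-E-H: 10+6+4+11+16+5 = 52  ← best
The minimum is 52.
One optimal route: H → F → Z → A → U → E → H (or its reverse).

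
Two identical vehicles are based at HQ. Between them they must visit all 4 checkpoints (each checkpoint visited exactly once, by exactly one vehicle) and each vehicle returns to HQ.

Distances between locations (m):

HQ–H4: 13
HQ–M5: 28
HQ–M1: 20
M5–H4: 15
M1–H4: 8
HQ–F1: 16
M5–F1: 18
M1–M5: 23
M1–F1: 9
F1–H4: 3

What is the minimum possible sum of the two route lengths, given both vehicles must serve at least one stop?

Minimum combined distance: 101 m.

There are 2^3 − 1 = 7 ways to divide the 4 stops into two non-empty groups. For each, the best each vehicle can do is its own shortest tour through its group:
  {M1} + {M5, F1, H4}: 40 + 62 = 102
  {M5} + {M1, F1, H4}: 56 + 45 = 101
  {M1, M5} + {F1, H4}: 71 + 32 = 103
  {F1} + {M1, M5, H4}: 32 + 71 = 103
  {M1, F1} + {M5, H4}: 45 + 56 = 101
  {M5, F1} + {M1, H4}: 62 + 41 = 103
  … (7 splits in total)
Best: vehicle 1 HQ → M5 → HQ = 56; vehicle 2 HQ → M1 → F1 → H4 → HQ = 45; combined 101.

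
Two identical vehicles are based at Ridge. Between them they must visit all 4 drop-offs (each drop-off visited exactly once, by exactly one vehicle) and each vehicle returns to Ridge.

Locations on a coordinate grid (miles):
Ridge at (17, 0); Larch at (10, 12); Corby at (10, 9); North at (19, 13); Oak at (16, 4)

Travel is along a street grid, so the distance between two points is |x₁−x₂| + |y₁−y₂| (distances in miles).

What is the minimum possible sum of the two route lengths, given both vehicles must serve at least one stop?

54 miles — the smallest possible combined total.

There are 2^3 − 1 = 7 ways to divide the 4 stops into two non-empty groups. For each, the best each vehicle can do is its own shortest tour through its group:
  {Larch} + {Corby, North, Oak}: 38 + 44 = 82
  {Corby} + {Larch, North, Oak}: 32 + 44 = 76
  {Larch, Corby} + {North, Oak}: 38 + 32 = 70
  {North} + {Larch, Corby, Oak}: 30 + 38 = 68
  {Larch, North} + {Corby, Oak}: 44 + 32 = 76
  {Corby, North} + {Larch, Oak}: 44 + 38 = 82
  … (7 splits in total)
  {Larch, Corby, North} + {Oak}: 44 + 10 = 54  ← best
Best: vehicle 1 Ridge → Corby → Larch → North → Ridge = 44; vehicle 2 Ridge → Oak → Ridge = 10; combined 54.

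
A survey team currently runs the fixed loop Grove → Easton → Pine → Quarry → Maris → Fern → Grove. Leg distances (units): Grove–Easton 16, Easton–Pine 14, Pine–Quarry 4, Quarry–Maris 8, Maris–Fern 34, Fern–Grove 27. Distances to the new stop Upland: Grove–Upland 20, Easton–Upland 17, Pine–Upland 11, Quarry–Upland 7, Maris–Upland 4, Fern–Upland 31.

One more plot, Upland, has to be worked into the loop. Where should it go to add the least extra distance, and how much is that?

Insertion cost between consecutive stops i–j is d(i,Upland) + d(Upland,j) − d(i,j):
  between Grove and Easton: 20 + 17 − 16 = 21
  between Easton and Pine: 17 + 11 − 14 = 14
  between Pine and Quarry: 11 + 7 − 4 = 14
  between Quarry and Maris: 7 + 4 − 8 = 3
  between Maris and Fern: 4 + 31 − 34 = 1
  between Fern and Grove: 31 + 20 − 27 = 24
Cheapest insertion is between Maris and Fern, adding 1.
New total = 103 + 1 = 104.

+1 — insert Upland between Maris and Fern.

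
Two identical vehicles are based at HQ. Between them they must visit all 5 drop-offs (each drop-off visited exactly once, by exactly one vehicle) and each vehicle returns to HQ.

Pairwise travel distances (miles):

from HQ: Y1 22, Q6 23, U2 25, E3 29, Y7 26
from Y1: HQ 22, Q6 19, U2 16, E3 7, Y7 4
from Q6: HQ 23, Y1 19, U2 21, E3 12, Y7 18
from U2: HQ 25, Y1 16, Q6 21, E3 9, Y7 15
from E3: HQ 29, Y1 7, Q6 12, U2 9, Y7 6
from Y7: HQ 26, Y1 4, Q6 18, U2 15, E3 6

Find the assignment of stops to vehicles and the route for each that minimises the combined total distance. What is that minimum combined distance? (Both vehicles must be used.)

Try each way of splitting the stops between the two vehicles (each non-empty) and, for each split, find the best tour for each vehicle:
  {Y1} + {Q6, U2, E3, Y7}: 44 + 81 = 125
  {Q6} + {Y1, U2, E3, Y7}: 46 + 66 = 112
  {Y1, Q6} + {U2, E3, Y7}: 64 + 66 = 130
  {U2} + {Y1, Q6, E3, Y7}: 50 + 67 = 117
  {Y1, U2} + {Q6, E3, Y7}: 63 + 67 = 130
  {Q6, U2} + {Y1, E3, Y7}: 69 + 61 = 130
  … (15 splits in total)
Best: vehicle 1 HQ → Q6 → HQ = 46; vehicle 2 HQ → Y1 → Y7 → E3 → U2 → HQ = 66; combined 112.

112 miles — the smallest possible combined total.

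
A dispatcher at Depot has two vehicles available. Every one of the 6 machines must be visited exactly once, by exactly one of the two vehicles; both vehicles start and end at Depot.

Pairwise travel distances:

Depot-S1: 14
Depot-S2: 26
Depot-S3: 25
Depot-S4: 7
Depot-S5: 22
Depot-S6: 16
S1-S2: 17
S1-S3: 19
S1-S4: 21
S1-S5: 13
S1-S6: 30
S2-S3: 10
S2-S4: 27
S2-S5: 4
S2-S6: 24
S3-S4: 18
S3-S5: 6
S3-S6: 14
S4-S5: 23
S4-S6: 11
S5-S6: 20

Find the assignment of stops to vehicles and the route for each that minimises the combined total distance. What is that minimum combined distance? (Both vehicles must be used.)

Minimum combined distance: 85.

Try each way of splitting the stops between the two vehicles (each non-empty) and, for each split, find the best tour for each vehicle:
  {S1} + {S2, S3, S4, S5, S6}: 28 + 68 = 96
  {S2} + {S1, S3, S4, S5, S6}: 52 + 65 = 117
  {S1, S2} + {S3, S4, S5, S6}: 57 + 60 = 117
  {S3} + {S1, S2, S4, S5, S6}: 50 + 73 = 123
  {S1, S3} + {S2, S4, S5, S6}: 58 + 68 = 126
  {S2, S3} + {S1, S4, S5, S6}: 61 + 65 = 126
  … (31 splits in total)
  {S4} + {S1, S2, S3, S5, S6}: 14 + 71 = 85  ← best
Best: vehicle 1 Depot → S4 → Depot = 14; vehicle 2 Depot → S1 → S2 → S5 → S3 → S6 → Depot = 71; combined 85.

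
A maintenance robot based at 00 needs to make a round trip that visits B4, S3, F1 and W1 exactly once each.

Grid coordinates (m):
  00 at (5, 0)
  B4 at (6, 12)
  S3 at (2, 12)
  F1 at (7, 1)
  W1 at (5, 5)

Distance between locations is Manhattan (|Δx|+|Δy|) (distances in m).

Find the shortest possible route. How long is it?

Minimum total distance: 34 m.

There are 12 distinct closed tours to check (reversals are equivalent).
00→B4→S3→F1→W1→00: 13+4+16+6+5 = 44
00→B4→S3→W1→F1→00: 13+4+10+6+3 = 36
00→B4→F1→S3→W1→00: 13+12+16+10+5 = 56
00→B4→F1→W1→S3→00: 13+12+6+10+15 = 56
00→B4→W1→S3→F1→00: 13+8+10+16+3 = 50
00→B4→W1→F1→S3→00: 13+8+6+16+15 = 58
00→S3→B4→F1→W1→00: 15+4+12+6+5 = 42
00→S3→B4→W1→F1→00: 15+4+8+6+3 = 36
00→S3→F1→B4→W1→00: 15+16+12+8+5 = 56
00→S3→W1→B4→F1→00: 15+10+8+12+3 = 48
00→F1→B4→S3→W1→00: 3+12+4+10+5 = 34
00→F1→S3→B4→W1→00: 3+16+4+8+5 = 36
The minimum is 34.
One optimal route: 00 → F1 → B4 → S3 → W1 → 00 (or its reverse).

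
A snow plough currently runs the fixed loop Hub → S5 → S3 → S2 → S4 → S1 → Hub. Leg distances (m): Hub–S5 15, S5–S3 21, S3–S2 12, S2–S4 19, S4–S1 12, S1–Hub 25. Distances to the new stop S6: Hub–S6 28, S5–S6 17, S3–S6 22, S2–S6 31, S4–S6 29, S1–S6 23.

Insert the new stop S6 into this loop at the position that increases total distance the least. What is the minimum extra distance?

Adding 18 m by placing S6 on the S5–S3 leg.

Insertion cost between consecutive stops i–j is d(i,S6) + d(S6,j) − d(i,j):
  between Hub and S5: 28 + 17 − 15 = 30
  between S5 and S3: 17 + 22 − 21 = 18
  between S3 and S2: 22 + 31 − 12 = 41
  between S2 and S4: 31 + 29 − 19 = 41
  between S4 and S1: 29 + 23 − 12 = 40
  between S1 and Hub: 23 + 28 − 25 = 26
Cheapest insertion is between S5 and S3, adding 18.
New total = 104 + 18 = 122.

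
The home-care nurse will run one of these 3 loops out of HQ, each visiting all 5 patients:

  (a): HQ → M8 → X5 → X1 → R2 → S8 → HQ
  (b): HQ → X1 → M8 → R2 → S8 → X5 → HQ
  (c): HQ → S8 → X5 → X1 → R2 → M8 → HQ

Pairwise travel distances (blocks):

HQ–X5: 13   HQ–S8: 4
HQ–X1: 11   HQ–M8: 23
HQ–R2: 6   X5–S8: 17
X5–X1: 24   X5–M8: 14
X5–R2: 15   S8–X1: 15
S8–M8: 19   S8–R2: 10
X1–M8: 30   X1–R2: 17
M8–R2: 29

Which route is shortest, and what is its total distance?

(a): 23 + 14 + 24 + 17 + 10 + 4 = 92
(b): 11 + 30 + 29 + 10 + 17 + 13 = 110
(c): 4 + 17 + 24 + 17 + 29 + 23 = 114

Shortest is (a), total 92 blocks.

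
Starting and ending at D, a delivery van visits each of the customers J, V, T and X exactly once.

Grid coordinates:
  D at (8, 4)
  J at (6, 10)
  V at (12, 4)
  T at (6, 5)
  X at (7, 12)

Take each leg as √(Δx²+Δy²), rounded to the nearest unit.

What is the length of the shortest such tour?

22 — the shortest possible round trip.

There are 12 distinct closed tours to check (reversals are equivalent).
D-J-V-T-X-D: 6+8+6+7+8 = 35
D-J-V-X-T-D: 6+8+9+7+2 = 32
D-J-T-V-X-D: 6+5+6+9+8 = 34
D-J-T-X-V-D: 6+5+7+9+4 = 31
D-J-X-V-T-D: 6+2+9+6+2 = 25
D-J-X-T-V-D: 6+2+7+6+4 = 25
D-V-J-T-X-D: 4+8+5+7+8 = 32
D-V-J-X-T-D: 4+8+2+7+2 = 23
D-V-T-J-X-D: 4+6+5+2+8 = 25
D-V-X-J-T-D: 4+9+2+5+2 = 22
D-T-J-V-X-D: 2+5+8+9+8 = 32
D-T-V-J-X-D: 2+6+8+2+8 = 26
The minimum is 22.
One optimal route: D → V → X → J → T → D (or its reverse).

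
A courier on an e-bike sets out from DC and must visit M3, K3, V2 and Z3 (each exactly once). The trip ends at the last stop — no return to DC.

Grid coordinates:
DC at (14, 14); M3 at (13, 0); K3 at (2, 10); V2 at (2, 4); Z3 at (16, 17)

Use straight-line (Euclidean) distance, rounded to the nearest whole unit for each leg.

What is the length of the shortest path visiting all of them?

There are 4! = 24 possible orderings.
DC - M3 - K3 - V2 - Z3: 14+15+6+19 = 54
DC - M3 - K3 - Z3 - V2: 14+15+16+19 = 64
DC - M3 - V2 - K3 - Z3: 14+12+6+16 = 48
DC - M3 - V2 - Z3 - K3: 14+12+19+16 = 61
DC - M3 - Z3 - K3 - V2: 14+17+16+6 = 53
DC - M3 - Z3 - V2 - K3: 14+17+19+6 = 56
DC - K3 - M3 - V2 - Z3: 13+15+12+19 = 59
DC - K3 - M3 - Z3 - V2: 13+15+17+19 = 64
DC - K3 - V2 - M3 - Z3: 13+6+12+17 = 48
DC - K3 - V2 - Z3 - M3: 13+6+19+17 = 55
DC - K3 - Z3 - M3 - V2: 13+16+17+12 = 58
DC - K3 - Z3 - V2 - M3: 13+16+19+12 = 60
DC - V2 - M3 - K3 - Z3: 16+12+15+16 = 59
DC - V2 - M3 - Z3 - K3: 16+12+17+16 = 61
… (10 more)
DC - Z3 - K3 - V2 - M3: 4+16+6+12 = 38  ← best
The minimum is 38.
One shortest path: DC → Z3 → K3 → V2 → M3.

38 — the minimum one-way total.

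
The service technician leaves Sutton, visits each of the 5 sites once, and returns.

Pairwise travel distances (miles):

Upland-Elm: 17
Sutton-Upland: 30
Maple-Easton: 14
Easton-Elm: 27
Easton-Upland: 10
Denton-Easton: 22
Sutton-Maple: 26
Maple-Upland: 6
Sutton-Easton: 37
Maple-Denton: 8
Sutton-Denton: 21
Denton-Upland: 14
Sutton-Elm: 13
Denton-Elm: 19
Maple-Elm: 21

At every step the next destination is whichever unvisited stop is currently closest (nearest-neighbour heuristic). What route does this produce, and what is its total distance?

From Sutton: distances to unvisited — Elm=13, Denton=21, Maple=26, Upland=30, Easton=37. Nearest is Elm (13).
From Elm: distances to unvisited — Upland=17, Denton=19, Maple=21, Easton=27. Nearest is Upland (17).
From Upland: distances to unvisited — Maple=6, Easton=10, Denton=14. Nearest is Maple (6).
From Maple: distances to unvisited — Denton=8, Easton=14. Nearest is Denton (8).
From Denton: distances to unvisited — Easton=22. Nearest is Easton (22).
Return Easton→Sutton: 37.
Total = 13 + 17 + 6 + 8 + 22 + 37 = 103.

Nearest-neighbour total = 103 miles; route Sutton → Elm → Upland → Maple → Denton → Easton → Sutton.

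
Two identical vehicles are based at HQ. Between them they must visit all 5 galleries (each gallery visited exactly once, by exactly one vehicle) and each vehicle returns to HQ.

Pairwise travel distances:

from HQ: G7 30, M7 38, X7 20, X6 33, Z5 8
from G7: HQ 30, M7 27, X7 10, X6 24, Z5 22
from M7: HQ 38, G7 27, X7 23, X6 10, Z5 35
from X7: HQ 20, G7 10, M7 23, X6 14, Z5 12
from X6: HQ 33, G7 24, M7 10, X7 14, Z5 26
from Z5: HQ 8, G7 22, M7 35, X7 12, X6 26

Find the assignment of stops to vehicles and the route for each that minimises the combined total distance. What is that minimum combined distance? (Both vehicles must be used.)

Try each way of splitting the stops between the two vehicles (each non-empty) and, for each split, find the best tour for each vehicle:
  {G7} + {M7, X7, X6, Z5}: 60 + 82 = 142
  {M7} + {G7, X7, X6, Z5}: 76 + 87 = 163
  {G7, M7} + {X7, X6, Z5}: 95 + 67 = 162
  {X7} + {G7, M7, X6, Z5}: 40 + 100 = 140
  {G7, X7} + {M7, X6, Z5}: 60 + 82 = 142
  {M7, X7} + {G7, X6, Z5}: 81 + 87 = 168
  … (15 splits in total)
  {G7, M7, X7, X6} + {Z5}: 100 + 16 = 116  ← best
Best: vehicle 1 HQ → X7 → G7 → M7 → X6 → HQ = 100; vehicle 2 HQ → Z5 → HQ = 16; combined 116.

Minimum combined distance: 116.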